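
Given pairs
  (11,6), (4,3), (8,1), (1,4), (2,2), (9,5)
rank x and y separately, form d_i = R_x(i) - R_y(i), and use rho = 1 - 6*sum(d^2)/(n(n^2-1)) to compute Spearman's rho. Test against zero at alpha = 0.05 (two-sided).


Step 1: Rank x and y separately (midranks; no ties here).
rank(x): 11->6, 4->3, 8->4, 1->1, 2->2, 9->5
rank(y): 6->6, 3->3, 1->1, 4->4, 2->2, 5->5
Step 2: d_i = R_x(i) - R_y(i); compute d_i^2.
  (6-6)^2=0, (3-3)^2=0, (4-1)^2=9, (1-4)^2=9, (2-2)^2=0, (5-5)^2=0
sum(d^2) = 18.
Step 3: rho = 1 - 6*18 / (6*(6^2 - 1)) = 1 - 108/210 = 0.485714.
Step 4: Under H0, t = rho * sqrt((n-2)/(1-rho^2)) = 1.1113 ~ t(4).
Step 5: Two-sided p-value from the t-distribution with 4 df = 0.328723.
Step 6: alpha = 0.05. fail to reject H0.

rho = 0.4857, p = 0.328723, fail to reject H0 at alpha = 0.05.


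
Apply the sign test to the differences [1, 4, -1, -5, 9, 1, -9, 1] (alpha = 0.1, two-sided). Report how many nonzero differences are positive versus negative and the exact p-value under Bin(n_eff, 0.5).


Step 1: Discard zero differences. Original n = 8; n_eff = number of nonzero differences = 8.
Nonzero differences (with sign): +1, +4, -1, -5, +9, +1, -9, +1
Step 2: Count signs: positive = 5, negative = 3.
Step 3: Under H0: P(positive) = 0.5, so the number of positives S ~ Bin(8, 0.5).
Step 4: Two-sided exact p-value = sum of Bin(8,0.5) probabilities at or below the observed probability = 0.726562.
Step 5: alpha = 0.1. fail to reject H0.

n_eff = 8, pos = 5, neg = 3, p = 0.726562, fail to reject H0.


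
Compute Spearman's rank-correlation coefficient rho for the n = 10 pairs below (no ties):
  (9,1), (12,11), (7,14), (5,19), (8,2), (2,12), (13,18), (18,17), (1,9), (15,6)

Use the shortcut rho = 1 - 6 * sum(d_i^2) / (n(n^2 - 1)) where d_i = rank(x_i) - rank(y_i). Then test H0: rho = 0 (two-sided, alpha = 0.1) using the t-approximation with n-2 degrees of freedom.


Step 1: Rank x and y separately (midranks; no ties here).
rank(x): 9->6, 12->7, 7->4, 5->3, 8->5, 2->2, 13->8, 18->10, 1->1, 15->9
rank(y): 1->1, 11->5, 14->7, 19->10, 2->2, 12->6, 18->9, 17->8, 9->4, 6->3
Step 2: d_i = R_x(i) - R_y(i); compute d_i^2.
  (6-1)^2=25, (7-5)^2=4, (4-7)^2=9, (3-10)^2=49, (5-2)^2=9, (2-6)^2=16, (8-9)^2=1, (10-8)^2=4, (1-4)^2=9, (9-3)^2=36
sum(d^2) = 162.
Step 3: rho = 1 - 6*162 / (10*(10^2 - 1)) = 1 - 972/990 = 0.018182.
Step 4: Under H0, t = rho * sqrt((n-2)/(1-rho^2)) = 0.0514 ~ t(8).
Step 5: Two-sided p-value from the t-distribution with 8 df = 0.960240.
Step 6: alpha = 0.1. fail to reject H0.

rho = 0.0182, p = 0.960240, fail to reject H0 at alpha = 0.1.


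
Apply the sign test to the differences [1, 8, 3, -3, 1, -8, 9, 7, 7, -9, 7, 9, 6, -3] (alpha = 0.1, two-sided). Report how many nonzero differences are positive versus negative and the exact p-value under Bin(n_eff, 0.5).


Step 1: Discard zero differences. Original n = 14; n_eff = number of nonzero differences = 14.
Nonzero differences (with sign): +1, +8, +3, -3, +1, -8, +9, +7, +7, -9, +7, +9, +6, -3
Step 2: Count signs: positive = 10, negative = 4.
Step 3: Under H0: P(positive) = 0.5, so the number of positives S ~ Bin(14, 0.5).
Step 4: Two-sided exact p-value = sum of Bin(14,0.5) probabilities at or below the observed probability = 0.179565.
Step 5: alpha = 0.1. fail to reject H0.

n_eff = 14, pos = 10, neg = 4, p = 0.179565, fail to reject H0.


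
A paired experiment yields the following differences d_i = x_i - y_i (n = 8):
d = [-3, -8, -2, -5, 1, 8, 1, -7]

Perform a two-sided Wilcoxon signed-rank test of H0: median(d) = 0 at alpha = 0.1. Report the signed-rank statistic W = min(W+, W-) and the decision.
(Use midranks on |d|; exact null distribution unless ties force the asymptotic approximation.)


Step 1: Drop any zero differences (none here) and take |d_i|.
|d| = [3, 8, 2, 5, 1, 8, 1, 7]
Step 2: Midrank |d_i| (ties get averaged ranks).
ranks: |3|->4, |8|->7.5, |2|->3, |5|->5, |1|->1.5, |8|->7.5, |1|->1.5, |7|->6
Step 3: Attach original signs; sum ranks with positive sign and with negative sign.
W+ = 1.5 + 7.5 + 1.5 = 10.5
W- = 4 + 7.5 + 3 + 5 + 6 = 25.5
(Check: W+ + W- = 36 should equal n(n+1)/2 = 36.)
Step 4: Test statistic W = min(W+, W-) = 10.5.
Step 5: Ties in |d|, so use the tie-corrected normal approximation.
        E[W] = n(n+1)/4 = 8*9/4 = 18.
        Tie groups: |d|=1 (t=2), |d|=8 (t=2); sum(t^3 - t) = 12.
        Var[W] = n(n+1)(2n+1)/24 - sum(t^3-t)/48 = 1224/24 - 12/48 = 50.75.
        z = (W - E[W]) / sqrt(Var[W]) = (10.5 - 18) / 7.1239 = -1.0528.
        Two-sided p = 2*Phi(z) = 0.292436.
Step 6: alpha = 0.1. fail to reject H0.

W+ = 10.5, W- = 25.5, W = min = 10.5, p = 0.292436, fail to reject H0.


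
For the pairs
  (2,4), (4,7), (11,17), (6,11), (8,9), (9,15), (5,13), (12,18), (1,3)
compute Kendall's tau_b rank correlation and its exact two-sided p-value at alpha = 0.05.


Step 1: Enumerate the 36 unordered pairs (i,j) with i<j and classify each by sign(x_j-x_i) * sign(y_j-y_i).
  (1,2):dx=+2,dy=+3->C; (1,3):dx=+9,dy=+13->C; (1,4):dx=+4,dy=+7->C; (1,5):dx=+6,dy=+5->C
  (1,6):dx=+7,dy=+11->C; (1,7):dx=+3,dy=+9->C; (1,8):dx=+10,dy=+14->C; (1,9):dx=-1,dy=-1->C
  (2,3):dx=+7,dy=+10->C; (2,4):dx=+2,dy=+4->C; (2,5):dx=+4,dy=+2->C; (2,6):dx=+5,dy=+8->C
  (2,7):dx=+1,dy=+6->C; (2,8):dx=+8,dy=+11->C; (2,9):dx=-3,dy=-4->C; (3,4):dx=-5,dy=-6->C
  (3,5):dx=-3,dy=-8->C; (3,6):dx=-2,dy=-2->C; (3,7):dx=-6,dy=-4->C; (3,8):dx=+1,dy=+1->C
  (3,9):dx=-10,dy=-14->C; (4,5):dx=+2,dy=-2->D; (4,6):dx=+3,dy=+4->C; (4,7):dx=-1,dy=+2->D
  (4,8):dx=+6,dy=+7->C; (4,9):dx=-5,dy=-8->C; (5,6):dx=+1,dy=+6->C; (5,7):dx=-3,dy=+4->D
  (5,8):dx=+4,dy=+9->C; (5,9):dx=-7,dy=-6->C; (6,7):dx=-4,dy=-2->C; (6,8):dx=+3,dy=+3->C
  (6,9):dx=-8,dy=-12->C; (7,8):dx=+7,dy=+5->C; (7,9):dx=-4,dy=-10->C; (8,9):dx=-11,dy=-15->C
Step 2: C = 33, D = 3, total pairs = 36.
Step 3: tau = (C - D)/(n(n-1)/2) = (33 - 3)/36 = 0.833333.
Step 4: Exact two-sided p-value (enumerate n! = 362880 permutations of y under H0): p = 0.000854.
Step 5: alpha = 0.05. reject H0.

tau_b = 0.8333 (C=33, D=3), p = 0.000854, reject H0.


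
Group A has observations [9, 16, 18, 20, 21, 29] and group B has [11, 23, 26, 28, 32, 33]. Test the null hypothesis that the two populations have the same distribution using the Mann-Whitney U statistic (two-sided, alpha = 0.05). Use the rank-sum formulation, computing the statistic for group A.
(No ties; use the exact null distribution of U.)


Step 1: Combine and sort all 12 observations; assign midranks.
sorted (value, group): (9,X), (11,Y), (16,X), (18,X), (20,X), (21,X), (23,Y), (26,Y), (28,Y), (29,X), (32,Y), (33,Y)
ranks: 9->1, 11->2, 16->3, 18->4, 20->5, 21->6, 23->7, 26->8, 28->9, 29->10, 32->11, 33->12
Step 2: Rank sum for X: R1 = 1 + 3 + 4 + 5 + 6 + 10 = 29.
Step 3: U_X = R1 - n1(n1+1)/2 = 29 - 6*7/2 = 29 - 21 = 8.
       U_Y = n1*n2 - U_X = 36 - 8 = 28.
Step 4: No ties, so the exact null distribution of U (based on enumerating the C(12,6) = 924 equally likely rank assignments) gives the two-sided p-value.
Step 5: p-value = 0.132035; compare to alpha = 0.05. fail to reject H0.

U_X = 8, p = 0.132035, fail to reject H0 at alpha = 0.05.


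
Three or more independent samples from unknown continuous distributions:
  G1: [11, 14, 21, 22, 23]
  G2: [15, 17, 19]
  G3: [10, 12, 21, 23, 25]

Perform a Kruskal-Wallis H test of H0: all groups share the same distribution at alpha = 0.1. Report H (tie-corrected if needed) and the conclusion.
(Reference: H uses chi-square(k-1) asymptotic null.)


Step 1: Combine all N = 13 observations and assign midranks.
sorted (value, group, rank): (10,G3,1), (11,G1,2), (12,G3,3), (14,G1,4), (15,G2,5), (17,G2,6), (19,G2,7), (21,G1,8.5), (21,G3,8.5), (22,G1,10), (23,G1,11.5), (23,G3,11.5), (25,G3,13)
Step 2: Sum ranks within each group.
R_1 = 36 (n_1 = 5)
R_2 = 18 (n_2 = 3)
R_3 = 37 (n_3 = 5)
Step 3: H = 12/(N(N+1)) * sum(R_i^2/n_i) - 3(N+1)
     = 12/(13*14) * (36^2/5 + 18^2/3 + 37^2/5) - 3*14
     = 0.065934 * 641 - 42
     = 0.263736.
Step 4: Ties present; correction factor C = 1 - 12/(13^3 - 13) = 0.994505. Corrected H = 0.263736 / 0.994505 = 0.265193.
Step 5: Under H0, H ~ chi^2(2); p-value = 0.875818.
Step 6: alpha = 0.1. fail to reject H0.

H = 0.2652, df = 2, p = 0.875818, fail to reject H0.


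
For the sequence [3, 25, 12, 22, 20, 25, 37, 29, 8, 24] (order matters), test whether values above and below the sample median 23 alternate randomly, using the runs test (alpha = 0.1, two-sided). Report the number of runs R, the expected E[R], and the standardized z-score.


Step 1: Compute median = 23; label A = above, B = below.
Labels in order: BABBBAAABA  (n_A = 5, n_B = 5)
Step 2: Count runs R = 6.
Step 3: Under H0 (random ordering), E[R] = 2*n_A*n_B/(n_A+n_B) + 1 = 2*5*5/10 + 1 = 6.0000.
        Var[R] = 2*n_A*n_B*(2*n_A*n_B - n_A - n_B) / ((n_A+n_B)^2 * (n_A+n_B-1)) = 2000/900 = 2.2222.
        SD[R] = 1.4907.
Step 4: R = E[R], so z = 0 with no continuity correction.
Step 5: Two-sided p-value via normal approximation = 2*(1 - Phi(|z|)) = 1.000000.
Step 6: alpha = 0.1. fail to reject H0.

R = 6, z = 0.0000, p = 1.000000, fail to reject H0.


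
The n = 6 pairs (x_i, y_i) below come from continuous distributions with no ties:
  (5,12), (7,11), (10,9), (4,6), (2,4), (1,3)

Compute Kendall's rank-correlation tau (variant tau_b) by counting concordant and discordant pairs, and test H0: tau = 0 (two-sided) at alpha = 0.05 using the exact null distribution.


Step 1: Enumerate the 15 unordered pairs (i,j) with i<j and classify each by sign(x_j-x_i) * sign(y_j-y_i).
  (1,2):dx=+2,dy=-1->D; (1,3):dx=+5,dy=-3->D; (1,4):dx=-1,dy=-6->C; (1,5):dx=-3,dy=-8->C
  (1,6):dx=-4,dy=-9->C; (2,3):dx=+3,dy=-2->D; (2,4):dx=-3,dy=-5->C; (2,5):dx=-5,dy=-7->C
  (2,6):dx=-6,dy=-8->C; (3,4):dx=-6,dy=-3->C; (3,5):dx=-8,dy=-5->C; (3,6):dx=-9,dy=-6->C
  (4,5):dx=-2,dy=-2->C; (4,6):dx=-3,dy=-3->C; (5,6):dx=-1,dy=-1->C
Step 2: C = 12, D = 3, total pairs = 15.
Step 3: tau = (C - D)/(n(n-1)/2) = (12 - 3)/15 = 0.600000.
Step 4: Exact two-sided p-value (enumerate n! = 720 permutations of y under H0): p = 0.136111.
Step 5: alpha = 0.05. fail to reject H0.

tau_b = 0.6000 (C=12, D=3), p = 0.136111, fail to reject H0.


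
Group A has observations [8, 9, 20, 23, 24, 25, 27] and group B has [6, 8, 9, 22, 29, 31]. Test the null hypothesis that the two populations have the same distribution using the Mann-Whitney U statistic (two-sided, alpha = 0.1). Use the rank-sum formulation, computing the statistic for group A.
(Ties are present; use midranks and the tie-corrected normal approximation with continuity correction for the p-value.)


Step 1: Combine and sort all 13 observations; assign midranks.
sorted (value, group): (6,Y), (8,X), (8,Y), (9,X), (9,Y), (20,X), (22,Y), (23,X), (24,X), (25,X), (27,X), (29,Y), (31,Y)
ranks: 6->1, 8->2.5, 8->2.5, 9->4.5, 9->4.5, 20->6, 22->7, 23->8, 24->9, 25->10, 27->11, 29->12, 31->13
Step 2: Rank sum for X: R1 = 2.5 + 4.5 + 6 + 8 + 9 + 10 + 11 = 51.
Step 3: U_X = R1 - n1(n1+1)/2 = 51 - 7*8/2 = 51 - 28 = 23.
       U_Y = n1*n2 - U_X = 42 - 23 = 19.
Step 4: Ties are present, so use the tie-corrected normal approximation (with continuity correction) for the p-value.
Step 5: p-value = 0.829863; compare to alpha = 0.1. fail to reject H0.

U_X = 23, p = 0.829863, fail to reject H0 at alpha = 0.1.


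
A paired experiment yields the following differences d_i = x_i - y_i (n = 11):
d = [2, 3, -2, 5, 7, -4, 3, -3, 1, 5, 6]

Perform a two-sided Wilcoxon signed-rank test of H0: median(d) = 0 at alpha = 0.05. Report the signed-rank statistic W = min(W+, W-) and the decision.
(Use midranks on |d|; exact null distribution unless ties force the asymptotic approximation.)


Step 1: Drop any zero differences (none here) and take |d_i|.
|d| = [2, 3, 2, 5, 7, 4, 3, 3, 1, 5, 6]
Step 2: Midrank |d_i| (ties get averaged ranks).
ranks: |2|->2.5, |3|->5, |2|->2.5, |5|->8.5, |7|->11, |4|->7, |3|->5, |3|->5, |1|->1, |5|->8.5, |6|->10
Step 3: Attach original signs; sum ranks with positive sign and with negative sign.
W+ = 2.5 + 5 + 8.5 + 11 + 5 + 1 + 8.5 + 10 = 51.5
W- = 2.5 + 7 + 5 = 14.5
(Check: W+ + W- = 66 should equal n(n+1)/2 = 66.)
Step 4: Test statistic W = min(W+, W-) = 14.5.
Step 5: Ties in |d|, so use the tie-corrected normal approximation.
        E[W] = n(n+1)/4 = 11*12/4 = 33.
        Tie groups: |d|=2 (t=2), |d|=3 (t=3), |d|=5 (t=2); sum(t^3 - t) = 36.
        Var[W] = n(n+1)(2n+1)/24 - sum(t^3-t)/48 = 3036/24 - 36/48 = 125.75.
        z = (W - E[W]) / sqrt(Var[W]) = (14.5 - 33) / 11.2138 = -1.6497.
        Two-sided p = 2*Phi(z) = 0.098994.
Step 6: alpha = 0.05. fail to reject H0.

W+ = 51.5, W- = 14.5, W = min = 14.5, p = 0.098994, fail to reject H0.


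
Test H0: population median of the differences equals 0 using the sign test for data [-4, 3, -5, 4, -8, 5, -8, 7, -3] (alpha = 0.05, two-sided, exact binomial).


Step 1: Discard zero differences. Original n = 9; n_eff = number of nonzero differences = 9.
Nonzero differences (with sign): -4, +3, -5, +4, -8, +5, -8, +7, -3
Step 2: Count signs: positive = 4, negative = 5.
Step 3: Under H0: P(positive) = 0.5, so the number of positives S ~ Bin(9, 0.5).
Step 4: Two-sided exact p-value = sum of Bin(9,0.5) probabilities at or below the observed probability = 1.000000.
Step 5: alpha = 0.05. fail to reject H0.

n_eff = 9, pos = 4, neg = 5, p = 1.000000, fail to reject H0.


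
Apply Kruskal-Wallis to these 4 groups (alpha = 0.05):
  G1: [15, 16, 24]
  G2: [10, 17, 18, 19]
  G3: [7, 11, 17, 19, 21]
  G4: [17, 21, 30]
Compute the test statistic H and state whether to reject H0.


Step 1: Combine all N = 15 observations and assign midranks.
sorted (value, group, rank): (7,G3,1), (10,G2,2), (11,G3,3), (15,G1,4), (16,G1,5), (17,G2,7), (17,G3,7), (17,G4,7), (18,G2,9), (19,G2,10.5), (19,G3,10.5), (21,G3,12.5), (21,G4,12.5), (24,G1,14), (30,G4,15)
Step 2: Sum ranks within each group.
R_1 = 23 (n_1 = 3)
R_2 = 28.5 (n_2 = 4)
R_3 = 34 (n_3 = 5)
R_4 = 34.5 (n_4 = 3)
Step 3: H = 12/(N(N+1)) * sum(R_i^2/n_i) - 3(N+1)
     = 12/(15*16) * (23^2/3 + 28.5^2/4 + 34^2/5 + 34.5^2/3) - 3*16
     = 0.050000 * 1007.35 - 48
     = 2.367292.
Step 4: Ties present; correction factor C = 1 - 36/(15^3 - 15) = 0.989286. Corrected H = 2.367292 / 0.989286 = 2.392930.
Step 5: Under H0, H ~ chi^2(3); p-value = 0.494952.
Step 6: alpha = 0.05. fail to reject H0.

H = 2.3929, df = 3, p = 0.494952, fail to reject H0.


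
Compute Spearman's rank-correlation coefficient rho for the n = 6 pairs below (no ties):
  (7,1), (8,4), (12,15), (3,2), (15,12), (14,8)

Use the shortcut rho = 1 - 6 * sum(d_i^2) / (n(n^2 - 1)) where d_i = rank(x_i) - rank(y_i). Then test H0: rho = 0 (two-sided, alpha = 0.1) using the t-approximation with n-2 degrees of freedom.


Step 1: Rank x and y separately (midranks; no ties here).
rank(x): 7->2, 8->3, 12->4, 3->1, 15->6, 14->5
rank(y): 1->1, 4->3, 15->6, 2->2, 12->5, 8->4
Step 2: d_i = R_x(i) - R_y(i); compute d_i^2.
  (2-1)^2=1, (3-3)^2=0, (4-6)^2=4, (1-2)^2=1, (6-5)^2=1, (5-4)^2=1
sum(d^2) = 8.
Step 3: rho = 1 - 6*8 / (6*(6^2 - 1)) = 1 - 48/210 = 0.771429.
Step 4: Under H0, t = rho * sqrt((n-2)/(1-rho^2)) = 2.4247 ~ t(4).
Step 5: Two-sided p-value from the t-distribution with 4 df = 0.072397.
Step 6: alpha = 0.1. reject H0.

rho = 0.7714, p = 0.072397, reject H0 at alpha = 0.1.


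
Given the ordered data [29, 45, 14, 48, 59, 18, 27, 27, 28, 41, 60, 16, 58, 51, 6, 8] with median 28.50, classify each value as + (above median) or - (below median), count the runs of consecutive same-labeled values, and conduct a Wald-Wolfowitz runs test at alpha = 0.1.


Step 1: Compute median = 28.50; label A = above, B = below.
Labels in order: AABAABBBBAABAABB  (n_A = 8, n_B = 8)
Step 2: Count runs R = 8.
Step 3: Under H0 (random ordering), E[R] = 2*n_A*n_B/(n_A+n_B) + 1 = 2*8*8/16 + 1 = 9.0000.
        Var[R] = 2*n_A*n_B*(2*n_A*n_B - n_A - n_B) / ((n_A+n_B)^2 * (n_A+n_B-1)) = 14336/3840 = 3.7333.
        SD[R] = 1.9322.
Step 4: Continuity-corrected z = (R + 0.5 - E[R]) / SD[R] = (8 + 0.5 - 9.0000) / 1.9322 = -0.2588.
Step 5: Two-sided p-value via normal approximation = 2*(1 - Phi(|z|)) = 0.795809.
Step 6: alpha = 0.1. fail to reject H0.

R = 8, z = -0.2588, p = 0.795809, fail to reject H0.


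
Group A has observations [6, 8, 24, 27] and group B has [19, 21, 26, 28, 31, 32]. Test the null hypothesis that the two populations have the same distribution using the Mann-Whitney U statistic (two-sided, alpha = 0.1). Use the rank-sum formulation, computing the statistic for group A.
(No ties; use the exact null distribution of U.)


Step 1: Combine and sort all 10 observations; assign midranks.
sorted (value, group): (6,X), (8,X), (19,Y), (21,Y), (24,X), (26,Y), (27,X), (28,Y), (31,Y), (32,Y)
ranks: 6->1, 8->2, 19->3, 21->4, 24->5, 26->6, 27->7, 28->8, 31->9, 32->10
Step 2: Rank sum for X: R1 = 1 + 2 + 5 + 7 = 15.
Step 3: U_X = R1 - n1(n1+1)/2 = 15 - 4*5/2 = 15 - 10 = 5.
       U_Y = n1*n2 - U_X = 24 - 5 = 19.
Step 4: No ties, so the exact null distribution of U (based on enumerating the C(10,4) = 210 equally likely rank assignments) gives the two-sided p-value.
Step 5: p-value = 0.171429; compare to alpha = 0.1. fail to reject H0.

U_X = 5, p = 0.171429, fail to reject H0 at alpha = 0.1.


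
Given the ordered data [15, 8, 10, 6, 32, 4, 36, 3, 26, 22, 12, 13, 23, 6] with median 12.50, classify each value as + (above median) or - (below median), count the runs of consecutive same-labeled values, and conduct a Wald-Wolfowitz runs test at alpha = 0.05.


Step 1: Compute median = 12.50; label A = above, B = below.
Labels in order: ABBBABABAABAAB  (n_A = 7, n_B = 7)
Step 2: Count runs R = 10.
Step 3: Under H0 (random ordering), E[R] = 2*n_A*n_B/(n_A+n_B) + 1 = 2*7*7/14 + 1 = 8.0000.
        Var[R] = 2*n_A*n_B*(2*n_A*n_B - n_A - n_B) / ((n_A+n_B)^2 * (n_A+n_B-1)) = 8232/2548 = 3.2308.
        SD[R] = 1.7974.
Step 4: Continuity-corrected z = (R - 0.5 - E[R]) / SD[R] = (10 - 0.5 - 8.0000) / 1.7974 = 0.8345.
Step 5: Two-sided p-value via normal approximation = 2*(1 - Phi(|z|)) = 0.403986.
Step 6: alpha = 0.05. fail to reject H0.

R = 10, z = 0.8345, p = 0.403986, fail to reject H0.


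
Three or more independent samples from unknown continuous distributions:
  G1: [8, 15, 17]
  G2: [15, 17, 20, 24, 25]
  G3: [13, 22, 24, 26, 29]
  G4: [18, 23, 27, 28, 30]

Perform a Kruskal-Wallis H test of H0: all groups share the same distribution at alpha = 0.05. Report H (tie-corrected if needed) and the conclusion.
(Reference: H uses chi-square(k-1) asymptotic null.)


Step 1: Combine all N = 18 observations and assign midranks.
sorted (value, group, rank): (8,G1,1), (13,G3,2), (15,G1,3.5), (15,G2,3.5), (17,G1,5.5), (17,G2,5.5), (18,G4,7), (20,G2,8), (22,G3,9), (23,G4,10), (24,G2,11.5), (24,G3,11.5), (25,G2,13), (26,G3,14), (27,G4,15), (28,G4,16), (29,G3,17), (30,G4,18)
Step 2: Sum ranks within each group.
R_1 = 10 (n_1 = 3)
R_2 = 41.5 (n_2 = 5)
R_3 = 53.5 (n_3 = 5)
R_4 = 66 (n_4 = 5)
Step 3: H = 12/(N(N+1)) * sum(R_i^2/n_i) - 3(N+1)
     = 12/(18*19) * (10^2/3 + 41.5^2/5 + 53.5^2/5 + 66^2/5) - 3*19
     = 0.035088 * 1821.43 - 57
     = 6.909942.
Step 4: Ties present; correction factor C = 1 - 18/(18^3 - 18) = 0.996904. Corrected H = 6.909942 / 0.996904 = 6.931401.
Step 5: Under H0, H ~ chi^2(3); p-value = 0.074117.
Step 6: alpha = 0.05. fail to reject H0.

H = 6.9314, df = 3, p = 0.074117, fail to reject H0.


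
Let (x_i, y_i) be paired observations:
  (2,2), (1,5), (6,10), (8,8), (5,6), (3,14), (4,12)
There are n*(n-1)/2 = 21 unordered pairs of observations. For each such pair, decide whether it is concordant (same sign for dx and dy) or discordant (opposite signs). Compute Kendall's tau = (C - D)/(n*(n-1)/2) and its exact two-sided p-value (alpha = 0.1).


Step 1: Enumerate the 21 unordered pairs (i,j) with i<j and classify each by sign(x_j-x_i) * sign(y_j-y_i).
  (1,2):dx=-1,dy=+3->D; (1,3):dx=+4,dy=+8->C; (1,4):dx=+6,dy=+6->C; (1,5):dx=+3,dy=+4->C
  (1,6):dx=+1,dy=+12->C; (1,7):dx=+2,dy=+10->C; (2,3):dx=+5,dy=+5->C; (2,4):dx=+7,dy=+3->C
  (2,5):dx=+4,dy=+1->C; (2,6):dx=+2,dy=+9->C; (2,7):dx=+3,dy=+7->C; (3,4):dx=+2,dy=-2->D
  (3,5):dx=-1,dy=-4->C; (3,6):dx=-3,dy=+4->D; (3,7):dx=-2,dy=+2->D; (4,5):dx=-3,dy=-2->C
  (4,6):dx=-5,dy=+6->D; (4,7):dx=-4,dy=+4->D; (5,6):dx=-2,dy=+8->D; (5,7):dx=-1,dy=+6->D
  (6,7):dx=+1,dy=-2->D
Step 2: C = 12, D = 9, total pairs = 21.
Step 3: tau = (C - D)/(n(n-1)/2) = (12 - 9)/21 = 0.142857.
Step 4: Exact two-sided p-value (enumerate n! = 5040 permutations of y under H0): p = 0.772619.
Step 5: alpha = 0.1. fail to reject H0.

tau_b = 0.1429 (C=12, D=9), p = 0.772619, fail to reject H0.


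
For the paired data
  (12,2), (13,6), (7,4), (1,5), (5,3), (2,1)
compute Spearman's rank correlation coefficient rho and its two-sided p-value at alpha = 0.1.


Step 1: Rank x and y separately (midranks; no ties here).
rank(x): 12->5, 13->6, 7->4, 1->1, 5->3, 2->2
rank(y): 2->2, 6->6, 4->4, 5->5, 3->3, 1->1
Step 2: d_i = R_x(i) - R_y(i); compute d_i^2.
  (5-2)^2=9, (6-6)^2=0, (4-4)^2=0, (1-5)^2=16, (3-3)^2=0, (2-1)^2=1
sum(d^2) = 26.
Step 3: rho = 1 - 6*26 / (6*(6^2 - 1)) = 1 - 156/210 = 0.257143.
Step 4: Under H0, t = rho * sqrt((n-2)/(1-rho^2)) = 0.5322 ~ t(4).
Step 5: Two-sided p-value from the t-distribution with 4 df = 0.622787.
Step 6: alpha = 0.1. fail to reject H0.

rho = 0.2571, p = 0.622787, fail to reject H0 at alpha = 0.1.


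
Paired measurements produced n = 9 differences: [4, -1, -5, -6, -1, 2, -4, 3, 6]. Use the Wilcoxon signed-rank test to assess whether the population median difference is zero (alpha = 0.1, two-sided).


Step 1: Drop any zero differences (none here) and take |d_i|.
|d| = [4, 1, 5, 6, 1, 2, 4, 3, 6]
Step 2: Midrank |d_i| (ties get averaged ranks).
ranks: |4|->5.5, |1|->1.5, |5|->7, |6|->8.5, |1|->1.5, |2|->3, |4|->5.5, |3|->4, |6|->8.5
Step 3: Attach original signs; sum ranks with positive sign and with negative sign.
W+ = 5.5 + 3 + 4 + 8.5 = 21
W- = 1.5 + 7 + 8.5 + 1.5 + 5.5 = 24
(Check: W+ + W- = 45 should equal n(n+1)/2 = 45.)
Step 4: Test statistic W = min(W+, W-) = 21.
Step 5: Ties in |d|, so use the tie-corrected normal approximation.
        E[W] = n(n+1)/4 = 9*10/4 = 22.5.
        Tie groups: |d|=1 (t=2), |d|=4 (t=2), |d|=6 (t=2); sum(t^3 - t) = 18.
        Var[W] = n(n+1)(2n+1)/24 - sum(t^3-t)/48 = 1710/24 - 18/48 = 70.875.
        z = (W - E[W]) / sqrt(Var[W]) = (21 - 22.5) / 8.4187 = -0.1782.
        Two-sided p = 2*Phi(z) = 0.858586.
Step 6: alpha = 0.1. fail to reject H0.

W+ = 21, W- = 24, W = min = 21, p = 0.858586, fail to reject H0.


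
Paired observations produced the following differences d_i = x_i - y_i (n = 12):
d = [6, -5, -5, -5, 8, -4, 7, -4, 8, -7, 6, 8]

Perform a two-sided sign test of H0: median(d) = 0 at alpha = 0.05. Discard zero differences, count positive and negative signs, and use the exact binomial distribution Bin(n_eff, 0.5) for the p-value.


Step 1: Discard zero differences. Original n = 12; n_eff = number of nonzero differences = 12.
Nonzero differences (with sign): +6, -5, -5, -5, +8, -4, +7, -4, +8, -7, +6, +8
Step 2: Count signs: positive = 6, negative = 6.
Step 3: Under H0: P(positive) = 0.5, so the number of positives S ~ Bin(12, 0.5).
Step 4: Two-sided exact p-value = sum of Bin(12,0.5) probabilities at or below the observed probability = 1.000000.
Step 5: alpha = 0.05. fail to reject H0.

n_eff = 12, pos = 6, neg = 6, p = 1.000000, fail to reject H0.


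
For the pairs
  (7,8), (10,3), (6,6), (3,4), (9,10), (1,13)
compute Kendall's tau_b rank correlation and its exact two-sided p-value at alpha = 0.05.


Step 1: Enumerate the 15 unordered pairs (i,j) with i<j and classify each by sign(x_j-x_i) * sign(y_j-y_i).
  (1,2):dx=+3,dy=-5->D; (1,3):dx=-1,dy=-2->C; (1,4):dx=-4,dy=-4->C; (1,5):dx=+2,dy=+2->C
  (1,6):dx=-6,dy=+5->D; (2,3):dx=-4,dy=+3->D; (2,4):dx=-7,dy=+1->D; (2,5):dx=-1,dy=+7->D
  (2,6):dx=-9,dy=+10->D; (3,4):dx=-3,dy=-2->C; (3,5):dx=+3,dy=+4->C; (3,6):dx=-5,dy=+7->D
  (4,5):dx=+6,dy=+6->C; (4,6):dx=-2,dy=+9->D; (5,6):dx=-8,dy=+3->D
Step 2: C = 6, D = 9, total pairs = 15.
Step 3: tau = (C - D)/(n(n-1)/2) = (6 - 9)/15 = -0.200000.
Step 4: Exact two-sided p-value (enumerate n! = 720 permutations of y under H0): p = 0.719444.
Step 5: alpha = 0.05. fail to reject H0.

tau_b = -0.2000 (C=6, D=9), p = 0.719444, fail to reject H0.


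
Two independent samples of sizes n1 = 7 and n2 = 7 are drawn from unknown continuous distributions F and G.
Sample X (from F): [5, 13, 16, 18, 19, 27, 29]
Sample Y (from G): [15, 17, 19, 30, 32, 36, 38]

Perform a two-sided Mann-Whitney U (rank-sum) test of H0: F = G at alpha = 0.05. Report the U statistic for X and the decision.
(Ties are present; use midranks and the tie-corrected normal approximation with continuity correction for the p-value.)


Step 1: Combine and sort all 14 observations; assign midranks.
sorted (value, group): (5,X), (13,X), (15,Y), (16,X), (17,Y), (18,X), (19,X), (19,Y), (27,X), (29,X), (30,Y), (32,Y), (36,Y), (38,Y)
ranks: 5->1, 13->2, 15->3, 16->4, 17->5, 18->6, 19->7.5, 19->7.5, 27->9, 29->10, 30->11, 32->12, 36->13, 38->14
Step 2: Rank sum for X: R1 = 1 + 2 + 4 + 6 + 7.5 + 9 + 10 = 39.5.
Step 3: U_X = R1 - n1(n1+1)/2 = 39.5 - 7*8/2 = 39.5 - 28 = 11.5.
       U_Y = n1*n2 - U_X = 49 - 11.5 = 37.5.
Step 4: Ties are present, so use the tie-corrected normal approximation (with continuity correction) for the p-value.
Step 5: p-value = 0.109832; compare to alpha = 0.05. fail to reject H0.

U_X = 11.5, p = 0.109832, fail to reject H0 at alpha = 0.05.


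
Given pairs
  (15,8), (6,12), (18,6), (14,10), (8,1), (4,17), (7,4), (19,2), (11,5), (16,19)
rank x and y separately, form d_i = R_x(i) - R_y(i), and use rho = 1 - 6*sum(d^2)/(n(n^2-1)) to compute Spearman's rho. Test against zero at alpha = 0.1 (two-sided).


Step 1: Rank x and y separately (midranks; no ties here).
rank(x): 15->7, 6->2, 18->9, 14->6, 8->4, 4->1, 7->3, 19->10, 11->5, 16->8
rank(y): 8->6, 12->8, 6->5, 10->7, 1->1, 17->9, 4->3, 2->2, 5->4, 19->10
Step 2: d_i = R_x(i) - R_y(i); compute d_i^2.
  (7-6)^2=1, (2-8)^2=36, (9-5)^2=16, (6-7)^2=1, (4-1)^2=9, (1-9)^2=64, (3-3)^2=0, (10-2)^2=64, (5-4)^2=1, (8-10)^2=4
sum(d^2) = 196.
Step 3: rho = 1 - 6*196 / (10*(10^2 - 1)) = 1 - 1176/990 = -0.187879.
Step 4: Under H0, t = rho * sqrt((n-2)/(1-rho^2)) = -0.5410 ~ t(8).
Step 5: Two-sided p-value from the t-distribution with 8 df = 0.603218.
Step 6: alpha = 0.1. fail to reject H0.

rho = -0.1879, p = 0.603218, fail to reject H0 at alpha = 0.1.


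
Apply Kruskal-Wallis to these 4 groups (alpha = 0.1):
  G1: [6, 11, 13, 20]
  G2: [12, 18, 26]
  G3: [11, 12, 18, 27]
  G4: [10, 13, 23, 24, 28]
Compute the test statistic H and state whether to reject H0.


Step 1: Combine all N = 16 observations and assign midranks.
sorted (value, group, rank): (6,G1,1), (10,G4,2), (11,G1,3.5), (11,G3,3.5), (12,G2,5.5), (12,G3,5.5), (13,G1,7.5), (13,G4,7.5), (18,G2,9.5), (18,G3,9.5), (20,G1,11), (23,G4,12), (24,G4,13), (26,G2,14), (27,G3,15), (28,G4,16)
Step 2: Sum ranks within each group.
R_1 = 23 (n_1 = 4)
R_2 = 29 (n_2 = 3)
R_3 = 33.5 (n_3 = 4)
R_4 = 50.5 (n_4 = 5)
Step 3: H = 12/(N(N+1)) * sum(R_i^2/n_i) - 3(N+1)
     = 12/(16*17) * (23^2/4 + 29^2/3 + 33.5^2/4 + 50.5^2/5) - 3*17
     = 0.044118 * 1203.2 - 51
     = 2.082169.
Step 4: Ties present; correction factor C = 1 - 24/(16^3 - 16) = 0.994118. Corrected H = 2.082169 / 0.994118 = 2.094490.
Step 5: Under H0, H ~ chi^2(3); p-value = 0.553028.
Step 6: alpha = 0.1. fail to reject H0.

H = 2.0945, df = 3, p = 0.553028, fail to reject H0.


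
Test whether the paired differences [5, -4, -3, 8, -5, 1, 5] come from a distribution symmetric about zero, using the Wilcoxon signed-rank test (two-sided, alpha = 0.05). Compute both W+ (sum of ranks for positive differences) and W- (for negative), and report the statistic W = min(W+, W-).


Step 1: Drop any zero differences (none here) and take |d_i|.
|d| = [5, 4, 3, 8, 5, 1, 5]
Step 2: Midrank |d_i| (ties get averaged ranks).
ranks: |5|->5, |4|->3, |3|->2, |8|->7, |5|->5, |1|->1, |5|->5
Step 3: Attach original signs; sum ranks with positive sign and with negative sign.
W+ = 5 + 7 + 1 + 5 = 18
W- = 3 + 2 + 5 = 10
(Check: W+ + W- = 28 should equal n(n+1)/2 = 28.)
Step 4: Test statistic W = min(W+, W-) = 10.
Step 5: Ties in |d|, so use the tie-corrected normal approximation.
        E[W] = n(n+1)/4 = 7*8/4 = 14.
        Tie groups: |d|=5 (t=3); sum(t^3 - t) = 24.
        Var[W] = n(n+1)(2n+1)/24 - sum(t^3-t)/48 = 840/24 - 24/48 = 34.5.
        z = (W - E[W]) / sqrt(Var[W]) = (10 - 14) / 5.8737 = -0.6810.
        Two-sided p = 2*Phi(z) = 0.495868.
Step 6: alpha = 0.05. fail to reject H0.

W+ = 18, W- = 10, W = min = 10, p = 0.495868, fail to reject H0.


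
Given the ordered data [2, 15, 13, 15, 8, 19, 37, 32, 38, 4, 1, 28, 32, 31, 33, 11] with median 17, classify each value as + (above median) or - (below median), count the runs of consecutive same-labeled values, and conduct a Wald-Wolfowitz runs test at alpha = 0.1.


Step 1: Compute median = 17; label A = above, B = below.
Labels in order: BBBBBAAAABBAAAAB  (n_A = 8, n_B = 8)
Step 2: Count runs R = 5.
Step 3: Under H0 (random ordering), E[R] = 2*n_A*n_B/(n_A+n_B) + 1 = 2*8*8/16 + 1 = 9.0000.
        Var[R] = 2*n_A*n_B*(2*n_A*n_B - n_A - n_B) / ((n_A+n_B)^2 * (n_A+n_B-1)) = 14336/3840 = 3.7333.
        SD[R] = 1.9322.
Step 4: Continuity-corrected z = (R + 0.5 - E[R]) / SD[R] = (5 + 0.5 - 9.0000) / 1.9322 = -1.8114.
Step 5: Two-sided p-value via normal approximation = 2*(1 - Phi(|z|)) = 0.070076.
Step 6: alpha = 0.1. reject H0.

R = 5, z = -1.8114, p = 0.070076, reject H0.


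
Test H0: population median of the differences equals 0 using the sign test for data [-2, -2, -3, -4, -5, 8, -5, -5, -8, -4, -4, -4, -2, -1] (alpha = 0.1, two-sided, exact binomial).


Step 1: Discard zero differences. Original n = 14; n_eff = number of nonzero differences = 14.
Nonzero differences (with sign): -2, -2, -3, -4, -5, +8, -5, -5, -8, -4, -4, -4, -2, -1
Step 2: Count signs: positive = 1, negative = 13.
Step 3: Under H0: P(positive) = 0.5, so the number of positives S ~ Bin(14, 0.5).
Step 4: Two-sided exact p-value = sum of Bin(14,0.5) probabilities at or below the observed probability = 0.001831.
Step 5: alpha = 0.1. reject H0.

n_eff = 14, pos = 1, neg = 13, p = 0.001831, reject H0.


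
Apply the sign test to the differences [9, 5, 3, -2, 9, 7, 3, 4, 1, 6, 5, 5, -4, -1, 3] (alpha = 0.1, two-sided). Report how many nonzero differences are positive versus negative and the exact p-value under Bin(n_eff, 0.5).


Step 1: Discard zero differences. Original n = 15; n_eff = number of nonzero differences = 15.
Nonzero differences (with sign): +9, +5, +3, -2, +9, +7, +3, +4, +1, +6, +5, +5, -4, -1, +3
Step 2: Count signs: positive = 12, negative = 3.
Step 3: Under H0: P(positive) = 0.5, so the number of positives S ~ Bin(15, 0.5).
Step 4: Two-sided exact p-value = sum of Bin(15,0.5) probabilities at or below the observed probability = 0.035156.
Step 5: alpha = 0.1. reject H0.

n_eff = 15, pos = 12, neg = 3, p = 0.035156, reject H0.


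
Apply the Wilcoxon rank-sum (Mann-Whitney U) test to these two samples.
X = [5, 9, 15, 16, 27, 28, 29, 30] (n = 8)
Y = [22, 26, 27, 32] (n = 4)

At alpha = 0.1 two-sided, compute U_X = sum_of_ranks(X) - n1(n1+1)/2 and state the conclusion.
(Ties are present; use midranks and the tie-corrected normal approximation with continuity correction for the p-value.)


Step 1: Combine and sort all 12 observations; assign midranks.
sorted (value, group): (5,X), (9,X), (15,X), (16,X), (22,Y), (26,Y), (27,X), (27,Y), (28,X), (29,X), (30,X), (32,Y)
ranks: 5->1, 9->2, 15->3, 16->4, 22->5, 26->6, 27->7.5, 27->7.5, 28->9, 29->10, 30->11, 32->12
Step 2: Rank sum for X: R1 = 1 + 2 + 3 + 4 + 7.5 + 9 + 10 + 11 = 47.5.
Step 3: U_X = R1 - n1(n1+1)/2 = 47.5 - 8*9/2 = 47.5 - 36 = 11.5.
       U_Y = n1*n2 - U_X = 32 - 11.5 = 20.5.
Step 4: Ties are present, so use the tie-corrected normal approximation (with continuity correction) for the p-value.
Step 5: p-value = 0.496152; compare to alpha = 0.1. fail to reject H0.

U_X = 11.5, p = 0.496152, fail to reject H0 at alpha = 0.1.


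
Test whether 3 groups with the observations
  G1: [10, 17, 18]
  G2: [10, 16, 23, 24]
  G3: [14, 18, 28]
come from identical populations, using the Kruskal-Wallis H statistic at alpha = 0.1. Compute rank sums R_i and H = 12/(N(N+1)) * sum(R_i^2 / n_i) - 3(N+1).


Step 1: Combine all N = 10 observations and assign midranks.
sorted (value, group, rank): (10,G1,1.5), (10,G2,1.5), (14,G3,3), (16,G2,4), (17,G1,5), (18,G1,6.5), (18,G3,6.5), (23,G2,8), (24,G2,9), (28,G3,10)
Step 2: Sum ranks within each group.
R_1 = 13 (n_1 = 3)
R_2 = 22.5 (n_2 = 4)
R_3 = 19.5 (n_3 = 3)
Step 3: H = 12/(N(N+1)) * sum(R_i^2/n_i) - 3(N+1)
     = 12/(10*11) * (13^2/3 + 22.5^2/4 + 19.5^2/3) - 3*11
     = 0.109091 * 309.646 - 33
     = 0.779545.
Step 4: Ties present; correction factor C = 1 - 12/(10^3 - 10) = 0.987879. Corrected H = 0.779545 / 0.987879 = 0.789110.
Step 5: Under H0, H ~ chi^2(2); p-value = 0.673980.
Step 6: alpha = 0.1. fail to reject H0.

H = 0.7891, df = 2, p = 0.673980, fail to reject H0.


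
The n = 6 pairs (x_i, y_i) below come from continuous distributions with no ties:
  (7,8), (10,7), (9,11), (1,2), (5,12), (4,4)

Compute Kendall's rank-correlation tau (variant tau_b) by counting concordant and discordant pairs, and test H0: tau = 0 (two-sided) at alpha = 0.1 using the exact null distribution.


Step 1: Enumerate the 15 unordered pairs (i,j) with i<j and classify each by sign(x_j-x_i) * sign(y_j-y_i).
  (1,2):dx=+3,dy=-1->D; (1,3):dx=+2,dy=+3->C; (1,4):dx=-6,dy=-6->C; (1,5):dx=-2,dy=+4->D
  (1,6):dx=-3,dy=-4->C; (2,3):dx=-1,dy=+4->D; (2,4):dx=-9,dy=-5->C; (2,5):dx=-5,dy=+5->D
  (2,6):dx=-6,dy=-3->C; (3,4):dx=-8,dy=-9->C; (3,5):dx=-4,dy=+1->D; (3,6):dx=-5,dy=-7->C
  (4,5):dx=+4,dy=+10->C; (4,6):dx=+3,dy=+2->C; (5,6):dx=-1,dy=-8->C
Step 2: C = 10, D = 5, total pairs = 15.
Step 3: tau = (C - D)/(n(n-1)/2) = (10 - 5)/15 = 0.333333.
Step 4: Exact two-sided p-value (enumerate n! = 720 permutations of y under H0): p = 0.469444.
Step 5: alpha = 0.1. fail to reject H0.

tau_b = 0.3333 (C=10, D=5), p = 0.469444, fail to reject H0.


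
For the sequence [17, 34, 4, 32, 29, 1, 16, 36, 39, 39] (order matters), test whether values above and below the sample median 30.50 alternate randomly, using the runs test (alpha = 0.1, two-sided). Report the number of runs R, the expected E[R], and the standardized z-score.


Step 1: Compute median = 30.50; label A = above, B = below.
Labels in order: BABABBBAAA  (n_A = 5, n_B = 5)
Step 2: Count runs R = 6.
Step 3: Under H0 (random ordering), E[R] = 2*n_A*n_B/(n_A+n_B) + 1 = 2*5*5/10 + 1 = 6.0000.
        Var[R] = 2*n_A*n_B*(2*n_A*n_B - n_A - n_B) / ((n_A+n_B)^2 * (n_A+n_B-1)) = 2000/900 = 2.2222.
        SD[R] = 1.4907.
Step 4: R = E[R], so z = 0 with no continuity correction.
Step 5: Two-sided p-value via normal approximation = 2*(1 - Phi(|z|)) = 1.000000.
Step 6: alpha = 0.1. fail to reject H0.

R = 6, z = 0.0000, p = 1.000000, fail to reject H0.


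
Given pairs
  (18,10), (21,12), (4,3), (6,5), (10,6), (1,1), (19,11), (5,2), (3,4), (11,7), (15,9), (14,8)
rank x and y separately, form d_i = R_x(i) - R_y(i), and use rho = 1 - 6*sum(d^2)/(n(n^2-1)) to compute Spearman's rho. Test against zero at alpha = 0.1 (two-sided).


Step 1: Rank x and y separately (midranks; no ties here).
rank(x): 18->10, 21->12, 4->3, 6->5, 10->6, 1->1, 19->11, 5->4, 3->2, 11->7, 15->9, 14->8
rank(y): 10->10, 12->12, 3->3, 5->5, 6->6, 1->1, 11->11, 2->2, 4->4, 7->7, 9->9, 8->8
Step 2: d_i = R_x(i) - R_y(i); compute d_i^2.
  (10-10)^2=0, (12-12)^2=0, (3-3)^2=0, (5-5)^2=0, (6-6)^2=0, (1-1)^2=0, (11-11)^2=0, (4-2)^2=4, (2-4)^2=4, (7-7)^2=0, (9-9)^2=0, (8-8)^2=0
sum(d^2) = 8.
Step 3: rho = 1 - 6*8 / (12*(12^2 - 1)) = 1 - 48/1716 = 0.972028.
Step 4: Under H0, t = rho * sqrt((n-2)/(1-rho^2)) = 13.0876 ~ t(10).
Step 5: Two-sided p-value from the t-distribution with 10 df = 0.000000.
Step 6: alpha = 0.1. reject H0.

rho = 0.9720, p = 0.000000, reject H0 at alpha = 0.1.


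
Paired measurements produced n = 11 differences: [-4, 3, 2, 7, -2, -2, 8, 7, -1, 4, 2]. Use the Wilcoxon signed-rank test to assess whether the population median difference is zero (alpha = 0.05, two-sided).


Step 1: Drop any zero differences (none here) and take |d_i|.
|d| = [4, 3, 2, 7, 2, 2, 8, 7, 1, 4, 2]
Step 2: Midrank |d_i| (ties get averaged ranks).
ranks: |4|->7.5, |3|->6, |2|->3.5, |7|->9.5, |2|->3.5, |2|->3.5, |8|->11, |7|->9.5, |1|->1, |4|->7.5, |2|->3.5
Step 3: Attach original signs; sum ranks with positive sign and with negative sign.
W+ = 6 + 3.5 + 9.5 + 11 + 9.5 + 7.5 + 3.5 = 50.5
W- = 7.5 + 3.5 + 3.5 + 1 = 15.5
(Check: W+ + W- = 66 should equal n(n+1)/2 = 66.)
Step 4: Test statistic W = min(W+, W-) = 15.5.
Step 5: Ties in |d|, so use the tie-corrected normal approximation.
        E[W] = n(n+1)/4 = 11*12/4 = 33.
        Tie groups: |d|=2 (t=4), |d|=4 (t=2), |d|=7 (t=2); sum(t^3 - t) = 72.
        Var[W] = n(n+1)(2n+1)/24 - sum(t^3-t)/48 = 3036/24 - 72/48 = 125.
        z = (W - E[W]) / sqrt(Var[W]) = (15.5 - 33) / 11.1803 = -1.5652.
        Two-sided p = 2*Phi(z) = 0.117525.
Step 6: alpha = 0.05. fail to reject H0.

W+ = 50.5, W- = 15.5, W = min = 15.5, p = 0.117525, fail to reject H0.


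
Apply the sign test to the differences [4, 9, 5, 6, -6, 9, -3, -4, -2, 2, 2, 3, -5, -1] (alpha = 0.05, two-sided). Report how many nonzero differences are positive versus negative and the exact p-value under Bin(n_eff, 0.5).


Step 1: Discard zero differences. Original n = 14; n_eff = number of nonzero differences = 14.
Nonzero differences (with sign): +4, +9, +5, +6, -6, +9, -3, -4, -2, +2, +2, +3, -5, -1
Step 2: Count signs: positive = 8, negative = 6.
Step 3: Under H0: P(positive) = 0.5, so the number of positives S ~ Bin(14, 0.5).
Step 4: Two-sided exact p-value = sum of Bin(14,0.5) probabilities at or below the observed probability = 0.790527.
Step 5: alpha = 0.05. fail to reject H0.

n_eff = 14, pos = 8, neg = 6, p = 0.790527, fail to reject H0.


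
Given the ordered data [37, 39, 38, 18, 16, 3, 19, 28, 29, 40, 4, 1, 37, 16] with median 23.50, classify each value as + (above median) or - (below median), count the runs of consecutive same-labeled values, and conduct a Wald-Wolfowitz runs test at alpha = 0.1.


Step 1: Compute median = 23.50; label A = above, B = below.
Labels in order: AAABBBBAAABBAB  (n_A = 7, n_B = 7)
Step 2: Count runs R = 6.
Step 3: Under H0 (random ordering), E[R] = 2*n_A*n_B/(n_A+n_B) + 1 = 2*7*7/14 + 1 = 8.0000.
        Var[R] = 2*n_A*n_B*(2*n_A*n_B - n_A - n_B) / ((n_A+n_B)^2 * (n_A+n_B-1)) = 8232/2548 = 3.2308.
        SD[R] = 1.7974.
Step 4: Continuity-corrected z = (R + 0.5 - E[R]) / SD[R] = (6 + 0.5 - 8.0000) / 1.7974 = -0.8345.
Step 5: Two-sided p-value via normal approximation = 2*(1 - Phi(|z|)) = 0.403986.
Step 6: alpha = 0.1. fail to reject H0.

R = 6, z = -0.8345, p = 0.403986, fail to reject H0.


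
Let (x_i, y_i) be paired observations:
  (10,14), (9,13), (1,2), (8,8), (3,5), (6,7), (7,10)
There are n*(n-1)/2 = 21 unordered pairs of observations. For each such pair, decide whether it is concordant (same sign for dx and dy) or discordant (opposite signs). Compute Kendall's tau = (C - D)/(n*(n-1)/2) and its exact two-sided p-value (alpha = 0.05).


Step 1: Enumerate the 21 unordered pairs (i,j) with i<j and classify each by sign(x_j-x_i) * sign(y_j-y_i).
  (1,2):dx=-1,dy=-1->C; (1,3):dx=-9,dy=-12->C; (1,4):dx=-2,dy=-6->C; (1,5):dx=-7,dy=-9->C
  (1,6):dx=-4,dy=-7->C; (1,7):dx=-3,dy=-4->C; (2,3):dx=-8,dy=-11->C; (2,4):dx=-1,dy=-5->C
  (2,5):dx=-6,dy=-8->C; (2,6):dx=-3,dy=-6->C; (2,7):dx=-2,dy=-3->C; (3,4):dx=+7,dy=+6->C
  (3,5):dx=+2,dy=+3->C; (3,6):dx=+5,dy=+5->C; (3,7):dx=+6,dy=+8->C; (4,5):dx=-5,dy=-3->C
  (4,6):dx=-2,dy=-1->C; (4,7):dx=-1,dy=+2->D; (5,6):dx=+3,dy=+2->C; (5,7):dx=+4,dy=+5->C
  (6,7):dx=+1,dy=+3->C
Step 2: C = 20, D = 1, total pairs = 21.
Step 3: tau = (C - D)/(n(n-1)/2) = (20 - 1)/21 = 0.904762.
Step 4: Exact two-sided p-value (enumerate n! = 5040 permutations of y under H0): p = 0.002778.
Step 5: alpha = 0.05. reject H0.

tau_b = 0.9048 (C=20, D=1), p = 0.002778, reject H0.


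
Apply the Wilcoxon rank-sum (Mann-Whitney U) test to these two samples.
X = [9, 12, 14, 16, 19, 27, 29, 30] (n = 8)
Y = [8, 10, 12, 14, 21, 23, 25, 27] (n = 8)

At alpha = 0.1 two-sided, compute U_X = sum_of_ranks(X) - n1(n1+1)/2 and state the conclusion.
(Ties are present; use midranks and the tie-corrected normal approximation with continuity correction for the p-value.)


Step 1: Combine and sort all 16 observations; assign midranks.
sorted (value, group): (8,Y), (9,X), (10,Y), (12,X), (12,Y), (14,X), (14,Y), (16,X), (19,X), (21,Y), (23,Y), (25,Y), (27,X), (27,Y), (29,X), (30,X)
ranks: 8->1, 9->2, 10->3, 12->4.5, 12->4.5, 14->6.5, 14->6.5, 16->8, 19->9, 21->10, 23->11, 25->12, 27->13.5, 27->13.5, 29->15, 30->16
Step 2: Rank sum for X: R1 = 2 + 4.5 + 6.5 + 8 + 9 + 13.5 + 15 + 16 = 74.5.
Step 3: U_X = R1 - n1(n1+1)/2 = 74.5 - 8*9/2 = 74.5 - 36 = 38.5.
       U_Y = n1*n2 - U_X = 64 - 38.5 = 25.5.
Step 4: Ties are present, so use the tie-corrected normal approximation (with continuity correction) for the p-value.
Step 5: p-value = 0.527700; compare to alpha = 0.1. fail to reject H0.

U_X = 38.5, p = 0.527700, fail to reject H0 at alpha = 0.1.
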